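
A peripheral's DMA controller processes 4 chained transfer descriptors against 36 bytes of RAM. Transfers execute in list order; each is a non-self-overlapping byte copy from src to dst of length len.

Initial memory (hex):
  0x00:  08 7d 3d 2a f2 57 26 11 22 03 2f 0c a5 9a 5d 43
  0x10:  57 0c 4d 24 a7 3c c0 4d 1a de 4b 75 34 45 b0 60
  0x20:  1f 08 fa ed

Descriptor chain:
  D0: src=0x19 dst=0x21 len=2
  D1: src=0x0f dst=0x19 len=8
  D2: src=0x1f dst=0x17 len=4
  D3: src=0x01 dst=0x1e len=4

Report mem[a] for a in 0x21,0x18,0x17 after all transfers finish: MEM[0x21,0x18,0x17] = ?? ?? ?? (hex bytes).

MEM[0x21,0x18,0x17] = f2 c0 3c

[0] 0x19->0x21 len=2 : de 4b
[1] 0x0f->0x19 len=8 : 43 57 0c 4d 24 a7 3c c0
[2] 0x1f->0x17 len=4 : 3c c0 de 4b
[3] 0x01->0x1e len=4 : 7d 3d 2a f2
query mem[0x21]=0xf2, mem[0x18]=0xc0, mem[0x17]=0x3c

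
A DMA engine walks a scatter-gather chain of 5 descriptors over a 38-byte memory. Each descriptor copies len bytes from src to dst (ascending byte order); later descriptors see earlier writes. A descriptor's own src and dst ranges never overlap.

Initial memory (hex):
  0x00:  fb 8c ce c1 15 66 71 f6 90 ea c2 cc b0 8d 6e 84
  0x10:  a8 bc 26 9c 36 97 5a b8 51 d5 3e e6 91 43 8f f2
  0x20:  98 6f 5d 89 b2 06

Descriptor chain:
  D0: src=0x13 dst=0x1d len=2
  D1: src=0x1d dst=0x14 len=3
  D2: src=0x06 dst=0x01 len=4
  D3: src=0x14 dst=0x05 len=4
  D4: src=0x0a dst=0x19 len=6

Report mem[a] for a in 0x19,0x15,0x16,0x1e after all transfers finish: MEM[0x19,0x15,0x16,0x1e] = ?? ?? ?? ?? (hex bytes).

[0] 0x13->0x1d len=2 : 9c 36
[1] 0x1d->0x14 len=3 : 9c 36 f2
[2] 0x06->0x01 len=4 : 71 f6 90 ea
[3] 0x14->0x05 len=4 : 9c 36 f2 b8
[4] 0x0a->0x19 len=6 : c2 cc b0 8d 6e 84
query mem[0x19]=0xc2, mem[0x15]=0x36, mem[0x16]=0xf2, mem[0x1e]=0x84

MEM[0x19,0x15,0x16,0x1e] = c2 36 f2 84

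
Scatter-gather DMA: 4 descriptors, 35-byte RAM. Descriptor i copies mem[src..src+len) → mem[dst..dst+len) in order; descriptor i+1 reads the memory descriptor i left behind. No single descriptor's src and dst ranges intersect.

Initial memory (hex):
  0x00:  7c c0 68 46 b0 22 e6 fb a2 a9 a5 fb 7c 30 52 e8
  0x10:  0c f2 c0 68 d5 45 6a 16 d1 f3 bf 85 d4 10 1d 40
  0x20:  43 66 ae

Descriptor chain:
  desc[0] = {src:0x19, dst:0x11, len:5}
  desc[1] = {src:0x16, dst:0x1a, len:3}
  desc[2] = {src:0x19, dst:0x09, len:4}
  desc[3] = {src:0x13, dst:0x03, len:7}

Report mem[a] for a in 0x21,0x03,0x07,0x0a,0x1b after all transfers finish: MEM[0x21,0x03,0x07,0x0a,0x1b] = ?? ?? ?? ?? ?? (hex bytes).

  after D0: wrote 5B at 0x11 = f3bf85d410
  after D1: wrote 3B at 0x1a = 6a16d1
  after D2: wrote 4B at 0x09 = f36a16d1
  after D3: wrote 7B at 0x03 = 85d4106a16d1f3
query mem[0x21]=0x66, mem[0x03]=0x85, mem[0x07]=0x16, mem[0x0a]=0x6a, mem[0x1b]=0x16

MEM[0x21,0x03,0x07,0x0a,0x1b] = 66 85 16 6a 16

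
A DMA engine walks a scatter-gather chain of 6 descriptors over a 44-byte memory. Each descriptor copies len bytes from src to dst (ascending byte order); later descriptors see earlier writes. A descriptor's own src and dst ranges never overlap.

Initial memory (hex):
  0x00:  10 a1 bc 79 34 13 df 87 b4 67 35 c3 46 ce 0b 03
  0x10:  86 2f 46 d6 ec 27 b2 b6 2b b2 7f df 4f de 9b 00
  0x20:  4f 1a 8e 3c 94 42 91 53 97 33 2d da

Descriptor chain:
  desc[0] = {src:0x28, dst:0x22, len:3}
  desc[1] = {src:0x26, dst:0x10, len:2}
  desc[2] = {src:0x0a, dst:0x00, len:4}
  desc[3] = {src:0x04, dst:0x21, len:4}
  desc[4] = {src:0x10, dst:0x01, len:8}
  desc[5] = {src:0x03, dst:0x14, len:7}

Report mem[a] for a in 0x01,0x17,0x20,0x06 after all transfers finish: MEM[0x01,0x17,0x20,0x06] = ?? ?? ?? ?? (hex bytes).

  after D0: wrote 3B at 0x22 = 97332d
  after D1: wrote 2B at 0x10 = 9153
  after D2: wrote 4B at 0x00 = 35c346ce
  after D3: wrote 4B at 0x21 = 3413df87
  after D4: wrote 8B at 0x01 = 915346d6ec27b2b6
  after D5: wrote 7B at 0x14 = 46d6ec27b2b667
query mem[0x01]=0x91, mem[0x17]=0x27, mem[0x20]=0x4f, mem[0x06]=0x27

MEM[0x01,0x17,0x20,0x06] = 91 27 4f 27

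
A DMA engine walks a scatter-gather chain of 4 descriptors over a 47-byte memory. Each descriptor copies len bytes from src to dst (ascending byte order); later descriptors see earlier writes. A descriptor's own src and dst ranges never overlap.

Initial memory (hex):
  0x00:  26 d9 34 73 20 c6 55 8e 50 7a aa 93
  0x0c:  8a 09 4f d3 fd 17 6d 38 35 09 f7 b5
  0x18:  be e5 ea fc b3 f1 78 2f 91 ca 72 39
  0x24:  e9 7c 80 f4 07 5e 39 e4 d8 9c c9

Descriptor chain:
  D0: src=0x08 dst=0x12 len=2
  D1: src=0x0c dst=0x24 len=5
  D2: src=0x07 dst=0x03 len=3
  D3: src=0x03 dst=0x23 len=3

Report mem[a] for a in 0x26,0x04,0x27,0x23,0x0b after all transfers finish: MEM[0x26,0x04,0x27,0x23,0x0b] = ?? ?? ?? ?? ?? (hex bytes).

#0 dst[0x12+2] := {0x50,0x7a}
#1 dst[0x24+5] := {0x8a,0x09,0x4f,0xd3,0xfd}
#2 dst[0x03+3] := {0x8e,0x50,0x7a}
#3 dst[0x23+3] := {0x8e,0x50,0x7a}
query mem[0x26]=0x4f, mem[0x04]=0x50, mem[0x27]=0xd3, mem[0x23]=0x8e, mem[0x0b]=0x93

MEM[0x26,0x04,0x27,0x23,0x0b] = 4f 50 d3 8e 93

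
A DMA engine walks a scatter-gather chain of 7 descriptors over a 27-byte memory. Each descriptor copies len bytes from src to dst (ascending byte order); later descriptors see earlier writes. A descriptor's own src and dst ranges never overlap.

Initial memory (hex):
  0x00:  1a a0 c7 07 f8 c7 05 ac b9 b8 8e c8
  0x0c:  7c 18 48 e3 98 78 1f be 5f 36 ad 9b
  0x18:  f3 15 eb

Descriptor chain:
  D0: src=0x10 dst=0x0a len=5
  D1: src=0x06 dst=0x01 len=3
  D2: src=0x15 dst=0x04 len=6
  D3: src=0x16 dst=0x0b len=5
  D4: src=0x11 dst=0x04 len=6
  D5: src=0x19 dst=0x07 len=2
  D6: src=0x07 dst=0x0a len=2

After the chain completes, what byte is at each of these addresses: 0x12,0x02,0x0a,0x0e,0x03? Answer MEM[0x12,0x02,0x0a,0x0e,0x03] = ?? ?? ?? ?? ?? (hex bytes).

MEM[0x12,0x02,0x0a,0x0e,0x03] = 1f ac 15 15 b9

#0 dst[0x0a+5] := {0x98,0x78,0x1f,0xbe,0x5f}
#1 dst[0x01+3] := {0x05,0xac,0xb9}
#2 dst[0x04+6] := {0x36,0xad,0x9b,0xf3,0x15,0xeb}
#3 dst[0x0b+5] := {0xad,0x9b,0xf3,0x15,0xeb}
#4 dst[0x04+6] := {0x78,0x1f,0xbe,0x5f,0x36,0xad}
#5 dst[0x07+2] := {0x15,0xeb}
#6 dst[0x0a+2] := {0x15,0xeb}
query mem[0x12]=0x1f, mem[0x02]=0xac, mem[0x0a]=0x15, mem[0x0e]=0x15, mem[0x03]=0xb9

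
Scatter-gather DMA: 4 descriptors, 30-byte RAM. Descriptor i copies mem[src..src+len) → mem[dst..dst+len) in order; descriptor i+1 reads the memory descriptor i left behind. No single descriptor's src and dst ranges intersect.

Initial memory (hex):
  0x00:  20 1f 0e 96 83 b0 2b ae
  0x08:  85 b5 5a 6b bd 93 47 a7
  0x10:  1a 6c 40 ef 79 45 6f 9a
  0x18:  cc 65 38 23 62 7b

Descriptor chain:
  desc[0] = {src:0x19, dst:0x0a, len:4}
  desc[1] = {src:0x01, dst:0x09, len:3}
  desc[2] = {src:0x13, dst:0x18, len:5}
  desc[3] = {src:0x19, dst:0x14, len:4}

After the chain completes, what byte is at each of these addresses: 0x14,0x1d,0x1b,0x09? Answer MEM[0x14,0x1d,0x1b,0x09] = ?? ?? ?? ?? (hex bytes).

[0] 0x19->0x0a len=4 : 65 38 23 62
[1] 0x01->0x09 len=3 : 1f 0e 96
[2] 0x13->0x18 len=5 : ef 79 45 6f 9a
[3] 0x19->0x14 len=4 : 79 45 6f 9a
query mem[0x14]=0x79, mem[0x1d]=0x7b, mem[0x1b]=0x6f, mem[0x09]=0x1f

MEM[0x14,0x1d,0x1b,0x09] = 79 7b 6f 1f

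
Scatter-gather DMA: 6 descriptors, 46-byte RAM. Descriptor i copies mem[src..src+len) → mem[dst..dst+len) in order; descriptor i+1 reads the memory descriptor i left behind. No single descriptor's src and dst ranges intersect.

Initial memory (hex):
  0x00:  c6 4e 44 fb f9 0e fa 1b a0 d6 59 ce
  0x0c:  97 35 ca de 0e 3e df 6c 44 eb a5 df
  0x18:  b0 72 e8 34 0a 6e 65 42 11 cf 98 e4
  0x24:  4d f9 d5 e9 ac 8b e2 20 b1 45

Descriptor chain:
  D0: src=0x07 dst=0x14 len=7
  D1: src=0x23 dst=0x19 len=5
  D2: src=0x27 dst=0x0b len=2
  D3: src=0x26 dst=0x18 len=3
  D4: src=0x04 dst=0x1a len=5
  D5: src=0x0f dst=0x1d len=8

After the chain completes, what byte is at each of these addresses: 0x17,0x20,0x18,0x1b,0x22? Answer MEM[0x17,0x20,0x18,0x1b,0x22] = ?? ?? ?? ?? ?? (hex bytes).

D0: mem[0x14..0x1a] <- [1b a0 d6 59 ce 97 35]
D1: mem[0x19..0x1d] <- [e4 4d f9 d5 e9]
D2: mem[0x0b..0x0c] <- [e9 ac]
D3: mem[0x18..0x1a] <- [d5 e9 ac]
D4: mem[0x1a..0x1e] <- [f9 0e fa 1b a0]
D5: mem[0x1d..0x24] <- [de 0e 3e df 6c 1b a0 d6]
query mem[0x17]=0x59, mem[0x20]=0xdf, mem[0x18]=0xd5, mem[0x1b]=0x0e, mem[0x22]=0x1b

MEM[0x17,0x20,0x18,0x1b,0x22] = 59 df d5 0e 1b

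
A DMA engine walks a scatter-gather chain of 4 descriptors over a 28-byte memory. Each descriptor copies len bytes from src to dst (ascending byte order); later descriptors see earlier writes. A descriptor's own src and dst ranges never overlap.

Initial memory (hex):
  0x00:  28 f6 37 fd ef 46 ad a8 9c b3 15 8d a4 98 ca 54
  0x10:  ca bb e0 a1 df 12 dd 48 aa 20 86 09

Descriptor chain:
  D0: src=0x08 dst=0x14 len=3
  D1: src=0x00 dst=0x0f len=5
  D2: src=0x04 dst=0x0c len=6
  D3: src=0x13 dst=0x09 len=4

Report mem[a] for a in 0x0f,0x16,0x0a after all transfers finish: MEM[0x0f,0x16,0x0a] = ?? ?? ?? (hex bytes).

  after D0: wrote 3B at 0x14 = 9cb315
  after D1: wrote 5B at 0x0f = 28f637fdef
  after D2: wrote 6B at 0x0c = ef46ada89cb3
  after D3: wrote 4B at 0x09 = ef9cb315
query mem[0x0f]=0xa8, mem[0x16]=0x15, mem[0x0a]=0x9c

MEM[0x0f,0x16,0x0a] = a8 15 9c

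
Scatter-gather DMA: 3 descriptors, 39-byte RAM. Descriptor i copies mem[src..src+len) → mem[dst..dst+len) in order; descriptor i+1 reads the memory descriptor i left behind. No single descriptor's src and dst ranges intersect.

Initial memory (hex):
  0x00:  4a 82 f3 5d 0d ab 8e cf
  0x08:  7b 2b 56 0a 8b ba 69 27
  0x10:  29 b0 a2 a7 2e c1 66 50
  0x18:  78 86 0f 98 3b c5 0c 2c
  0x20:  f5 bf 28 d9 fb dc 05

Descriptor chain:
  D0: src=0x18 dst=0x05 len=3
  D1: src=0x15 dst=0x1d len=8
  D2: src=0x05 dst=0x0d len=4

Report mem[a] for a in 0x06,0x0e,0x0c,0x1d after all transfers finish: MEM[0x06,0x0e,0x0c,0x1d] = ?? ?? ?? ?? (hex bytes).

MEM[0x06,0x0e,0x0c,0x1d] = 86 86 8b c1

[0] 0x18->0x05 len=3 : 78 86 0f
[1] 0x15->0x1d len=8 : c1 66 50 78 86 0f 98 3b
[2] 0x05->0x0d len=4 : 78 86 0f 7b
query mem[0x06]=0x86, mem[0x0e]=0x86, mem[0x0c]=0x8b, mem[0x1d]=0xc1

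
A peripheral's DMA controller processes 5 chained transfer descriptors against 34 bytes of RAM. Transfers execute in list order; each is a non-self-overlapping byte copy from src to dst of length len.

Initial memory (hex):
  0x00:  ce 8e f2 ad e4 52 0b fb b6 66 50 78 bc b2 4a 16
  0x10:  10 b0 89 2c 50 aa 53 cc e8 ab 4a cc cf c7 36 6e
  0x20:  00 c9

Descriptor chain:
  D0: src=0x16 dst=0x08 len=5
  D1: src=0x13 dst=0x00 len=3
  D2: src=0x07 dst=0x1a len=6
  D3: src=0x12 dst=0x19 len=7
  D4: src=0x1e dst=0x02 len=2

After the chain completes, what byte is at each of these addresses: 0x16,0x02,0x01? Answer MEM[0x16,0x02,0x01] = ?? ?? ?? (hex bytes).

MEM[0x16,0x02,0x01] = 53 cc 50

#0 dst[0x08+5] := {0x53,0xcc,0xe8,0xab,0x4a}
#1 dst[0x00+3] := {0x2c,0x50,0xaa}
#2 dst[0x1a+6] := {0xfb,0x53,0xcc,0xe8,0xab,0x4a}
#3 dst[0x19+7] := {0x89,0x2c,0x50,0xaa,0x53,0xcc,0xe8}
#4 dst[0x02+2] := {0xcc,0xe8}
query mem[0x16]=0x53, mem[0x02]=0xcc, mem[0x01]=0x50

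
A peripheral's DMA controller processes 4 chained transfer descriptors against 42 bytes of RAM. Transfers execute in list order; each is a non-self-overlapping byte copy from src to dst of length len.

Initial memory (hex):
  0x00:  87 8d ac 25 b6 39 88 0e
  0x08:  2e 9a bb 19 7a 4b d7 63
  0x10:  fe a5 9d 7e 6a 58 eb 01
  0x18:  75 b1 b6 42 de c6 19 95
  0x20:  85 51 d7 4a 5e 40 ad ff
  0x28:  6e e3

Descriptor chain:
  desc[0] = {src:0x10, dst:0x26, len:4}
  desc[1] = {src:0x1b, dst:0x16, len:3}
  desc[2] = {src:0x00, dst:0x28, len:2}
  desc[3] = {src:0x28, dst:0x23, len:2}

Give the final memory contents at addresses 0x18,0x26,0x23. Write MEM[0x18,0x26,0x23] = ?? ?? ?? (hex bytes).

D0: mem[0x26..0x29] <- [fe a5 9d 7e]
D1: mem[0x16..0x18] <- [42 de c6]
D2: mem[0x28..0x29] <- [87 8d]
D3: mem[0x23..0x24] <- [87 8d]
query mem[0x18]=0xc6, mem[0x26]=0xfe, mem[0x23]=0x87

MEM[0x18,0x26,0x23] = c6 fe 87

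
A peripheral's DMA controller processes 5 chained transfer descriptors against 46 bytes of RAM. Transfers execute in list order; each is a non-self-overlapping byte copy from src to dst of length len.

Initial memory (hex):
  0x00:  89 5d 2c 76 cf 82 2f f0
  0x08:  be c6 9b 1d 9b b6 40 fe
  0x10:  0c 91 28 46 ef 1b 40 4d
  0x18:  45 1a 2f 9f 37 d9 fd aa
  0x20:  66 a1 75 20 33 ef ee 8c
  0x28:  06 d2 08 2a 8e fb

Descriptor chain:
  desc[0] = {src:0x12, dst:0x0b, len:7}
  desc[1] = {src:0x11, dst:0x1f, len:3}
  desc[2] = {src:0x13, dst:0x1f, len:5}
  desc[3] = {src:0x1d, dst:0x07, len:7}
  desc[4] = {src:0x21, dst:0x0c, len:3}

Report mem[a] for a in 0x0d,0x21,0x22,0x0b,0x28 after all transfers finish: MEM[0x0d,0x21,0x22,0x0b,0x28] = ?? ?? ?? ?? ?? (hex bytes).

[0] 0x12->0x0b len=7 : 28 46 ef 1b 40 4d 45
[1] 0x11->0x1f len=3 : 45 28 46
[2] 0x13->0x1f len=5 : 46 ef 1b 40 4d
[3] 0x1d->0x07 len=7 : d9 fd 46 ef 1b 40 4d
[4] 0x21->0x0c len=3 : 1b 40 4d
query mem[0x0d]=0x40, mem[0x21]=0x1b, mem[0x22]=0x40, mem[0x0b]=0x1b, mem[0x28]=0x06

MEM[0x0d,0x21,0x22,0x0b,0x28] = 40 1b 40 1b 06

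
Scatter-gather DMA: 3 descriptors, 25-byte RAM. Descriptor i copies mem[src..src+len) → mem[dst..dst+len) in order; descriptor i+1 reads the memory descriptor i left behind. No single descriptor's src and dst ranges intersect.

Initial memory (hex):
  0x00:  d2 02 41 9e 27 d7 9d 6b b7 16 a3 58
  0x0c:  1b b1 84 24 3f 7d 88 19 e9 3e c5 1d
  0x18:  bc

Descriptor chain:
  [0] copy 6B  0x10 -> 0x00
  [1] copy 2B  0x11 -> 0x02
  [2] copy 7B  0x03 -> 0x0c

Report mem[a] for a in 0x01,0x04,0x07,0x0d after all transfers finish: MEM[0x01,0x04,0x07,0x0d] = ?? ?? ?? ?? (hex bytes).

MEM[0x01,0x04,0x07,0x0d] = 7d e9 6b e9

[0] 0x10->0x00 len=6 : 3f 7d 88 19 e9 3e
[1] 0x11->0x02 len=2 : 7d 88
[2] 0x03->0x0c len=7 : 88 e9 3e 9d 6b b7 16
query mem[0x01]=0x7d, mem[0x04]=0xe9, mem[0x07]=0x6b, mem[0x0d]=0xe9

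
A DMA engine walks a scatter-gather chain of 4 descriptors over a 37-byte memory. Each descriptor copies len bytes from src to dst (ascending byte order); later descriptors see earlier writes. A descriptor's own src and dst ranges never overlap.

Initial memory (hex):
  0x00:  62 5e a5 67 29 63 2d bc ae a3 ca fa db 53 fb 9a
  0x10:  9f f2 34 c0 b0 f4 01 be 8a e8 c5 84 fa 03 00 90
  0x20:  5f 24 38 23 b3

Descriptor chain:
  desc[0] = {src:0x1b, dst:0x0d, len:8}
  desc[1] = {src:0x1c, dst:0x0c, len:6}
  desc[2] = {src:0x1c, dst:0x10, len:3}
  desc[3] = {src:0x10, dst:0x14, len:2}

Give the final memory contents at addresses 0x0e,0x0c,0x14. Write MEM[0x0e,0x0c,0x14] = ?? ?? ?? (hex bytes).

[0] 0x1b->0x0d len=8 : 84 fa 03 00 90 5f 24 38
[1] 0x1c->0x0c len=6 : fa 03 00 90 5f 24
[2] 0x1c->0x10 len=3 : fa 03 00
[3] 0x10->0x14 len=2 : fa 03
query mem[0x0e]=0x00, mem[0x0c]=0xfa, mem[0x14]=0xfa

MEM[0x0e,0x0c,0x14] = 00 fa fa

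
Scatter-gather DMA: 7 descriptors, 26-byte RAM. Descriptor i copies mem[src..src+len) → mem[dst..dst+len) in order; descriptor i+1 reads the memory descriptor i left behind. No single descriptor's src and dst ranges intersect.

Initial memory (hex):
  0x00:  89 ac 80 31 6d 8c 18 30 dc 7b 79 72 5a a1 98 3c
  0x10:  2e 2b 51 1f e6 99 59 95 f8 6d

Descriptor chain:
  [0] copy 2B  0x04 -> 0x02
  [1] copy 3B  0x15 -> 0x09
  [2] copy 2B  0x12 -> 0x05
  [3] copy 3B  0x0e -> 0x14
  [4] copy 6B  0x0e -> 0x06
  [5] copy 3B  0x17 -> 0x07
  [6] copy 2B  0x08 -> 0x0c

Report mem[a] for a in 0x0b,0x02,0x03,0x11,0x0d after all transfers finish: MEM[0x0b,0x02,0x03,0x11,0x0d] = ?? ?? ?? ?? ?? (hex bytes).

MEM[0x0b,0x02,0x03,0x11,0x0d] = 1f 6d 8c 2b 6d

#0 dst[0x02+2] := {0x6d,0x8c}
#1 dst[0x09+3] := {0x99,0x59,0x95}
#2 dst[0x05+2] := {0x51,0x1f}
#3 dst[0x14+3] := {0x98,0x3c,0x2e}
#4 dst[0x06+6] := {0x98,0x3c,0x2e,0x2b,0x51,0x1f}
#5 dst[0x07+3] := {0x95,0xf8,0x6d}
#6 dst[0x0c+2] := {0xf8,0x6d}
query mem[0x0b]=0x1f, mem[0x02]=0x6d, mem[0x03]=0x8c, mem[0x11]=0x2b, mem[0x0d]=0x6d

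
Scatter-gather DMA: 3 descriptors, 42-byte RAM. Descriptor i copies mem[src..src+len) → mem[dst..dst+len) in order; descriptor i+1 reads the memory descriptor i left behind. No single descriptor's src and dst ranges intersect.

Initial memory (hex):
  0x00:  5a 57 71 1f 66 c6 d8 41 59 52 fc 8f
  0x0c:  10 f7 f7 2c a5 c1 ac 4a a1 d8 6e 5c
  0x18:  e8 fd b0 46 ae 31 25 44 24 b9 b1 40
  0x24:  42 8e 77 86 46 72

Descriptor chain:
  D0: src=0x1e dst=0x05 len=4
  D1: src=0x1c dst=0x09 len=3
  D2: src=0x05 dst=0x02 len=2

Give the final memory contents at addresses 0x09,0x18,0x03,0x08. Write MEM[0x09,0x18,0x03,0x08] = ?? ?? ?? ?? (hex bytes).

MEM[0x09,0x18,0x03,0x08] = ae e8 44 b9

[0] 0x1e->0x05 len=4 : 25 44 24 b9
[1] 0x1c->0x09 len=3 : ae 31 25
[2] 0x05->0x02 len=2 : 25 44
query mem[0x09]=0xae, mem[0x18]=0xe8, mem[0x03]=0x44, mem[0x08]=0xb9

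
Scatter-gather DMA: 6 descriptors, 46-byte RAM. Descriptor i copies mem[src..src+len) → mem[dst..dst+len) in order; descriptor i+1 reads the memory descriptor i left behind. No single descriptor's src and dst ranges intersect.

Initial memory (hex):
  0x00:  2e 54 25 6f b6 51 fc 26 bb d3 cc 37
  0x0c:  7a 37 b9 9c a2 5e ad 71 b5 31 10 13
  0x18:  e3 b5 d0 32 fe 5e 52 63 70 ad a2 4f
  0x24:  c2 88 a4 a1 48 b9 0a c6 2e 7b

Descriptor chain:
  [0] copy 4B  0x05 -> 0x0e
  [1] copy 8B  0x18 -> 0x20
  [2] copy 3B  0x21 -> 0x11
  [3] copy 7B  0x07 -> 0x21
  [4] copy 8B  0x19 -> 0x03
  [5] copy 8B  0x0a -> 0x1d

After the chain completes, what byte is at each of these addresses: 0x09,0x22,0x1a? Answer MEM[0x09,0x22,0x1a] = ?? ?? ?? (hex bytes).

[0] 0x05->0x0e len=4 : 51 fc 26 bb
[1] 0x18->0x20 len=8 : e3 b5 d0 32 fe 5e 52 63
[2] 0x21->0x11 len=3 : b5 d0 32
[3] 0x07->0x21 len=7 : 26 bb d3 cc 37 7a 37
[4] 0x19->0x03 len=8 : b5 d0 32 fe 5e 52 63 e3
[5] 0x0a->0x1d len=8 : e3 37 7a 37 51 fc 26 b5
query mem[0x09]=0x63, mem[0x22]=0xfc, mem[0x1a]=0xd0

MEM[0x09,0x22,0x1a] = 63 fc d0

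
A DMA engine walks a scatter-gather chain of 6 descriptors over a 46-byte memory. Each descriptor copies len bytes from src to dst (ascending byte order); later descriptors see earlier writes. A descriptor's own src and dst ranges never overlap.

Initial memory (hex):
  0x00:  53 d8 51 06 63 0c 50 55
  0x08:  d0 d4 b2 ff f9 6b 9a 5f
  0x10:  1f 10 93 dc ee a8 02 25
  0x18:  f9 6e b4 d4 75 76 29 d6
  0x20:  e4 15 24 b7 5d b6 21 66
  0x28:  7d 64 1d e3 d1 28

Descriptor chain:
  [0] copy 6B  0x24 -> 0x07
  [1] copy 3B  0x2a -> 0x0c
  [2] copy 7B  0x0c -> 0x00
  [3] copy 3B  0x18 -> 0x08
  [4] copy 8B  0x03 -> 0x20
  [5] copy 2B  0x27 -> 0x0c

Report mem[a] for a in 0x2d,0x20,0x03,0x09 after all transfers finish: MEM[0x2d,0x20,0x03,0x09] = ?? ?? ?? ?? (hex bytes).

  after D0: wrote 6B at 0x07 = 5db621667d64
  after D1: wrote 3B at 0x0c = 1de3d1
  after D2: wrote 7B at 0x00 = 1de3d15f1f1093
  after D3: wrote 3B at 0x08 = f96eb4
  after D4: wrote 8B at 0x20 = 5f1f10935df96eb4
  after D5: wrote 2B at 0x0c = b47d
query mem[0x2d]=0x28, mem[0x20]=0x5f, mem[0x03]=0x5f, mem[0x09]=0x6e

MEM[0x2d,0x20,0x03,0x09] = 28 5f 5f 6e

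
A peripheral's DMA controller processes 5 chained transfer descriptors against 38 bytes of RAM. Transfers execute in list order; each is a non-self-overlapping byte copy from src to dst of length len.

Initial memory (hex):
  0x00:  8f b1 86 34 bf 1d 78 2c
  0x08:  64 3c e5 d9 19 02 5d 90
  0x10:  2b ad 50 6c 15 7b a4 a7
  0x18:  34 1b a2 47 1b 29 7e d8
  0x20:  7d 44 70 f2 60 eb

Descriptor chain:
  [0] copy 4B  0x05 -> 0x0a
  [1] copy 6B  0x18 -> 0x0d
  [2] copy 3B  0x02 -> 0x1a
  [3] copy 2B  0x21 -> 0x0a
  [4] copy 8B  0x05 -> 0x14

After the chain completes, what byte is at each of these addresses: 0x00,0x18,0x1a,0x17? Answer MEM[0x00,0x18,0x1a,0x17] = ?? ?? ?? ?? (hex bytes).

MEM[0x00,0x18,0x1a,0x17] = 8f 3c 70 64

[0] 0x05->0x0a len=4 : 1d 78 2c 64
[1] 0x18->0x0d len=6 : 34 1b a2 47 1b 29
[2] 0x02->0x1a len=3 : 86 34 bf
[3] 0x21->0x0a len=2 : 44 70
[4] 0x05->0x14 len=8 : 1d 78 2c 64 3c 44 70 2c
query mem[0x00]=0x8f, mem[0x18]=0x3c, mem[0x1a]=0x70, mem[0x17]=0x64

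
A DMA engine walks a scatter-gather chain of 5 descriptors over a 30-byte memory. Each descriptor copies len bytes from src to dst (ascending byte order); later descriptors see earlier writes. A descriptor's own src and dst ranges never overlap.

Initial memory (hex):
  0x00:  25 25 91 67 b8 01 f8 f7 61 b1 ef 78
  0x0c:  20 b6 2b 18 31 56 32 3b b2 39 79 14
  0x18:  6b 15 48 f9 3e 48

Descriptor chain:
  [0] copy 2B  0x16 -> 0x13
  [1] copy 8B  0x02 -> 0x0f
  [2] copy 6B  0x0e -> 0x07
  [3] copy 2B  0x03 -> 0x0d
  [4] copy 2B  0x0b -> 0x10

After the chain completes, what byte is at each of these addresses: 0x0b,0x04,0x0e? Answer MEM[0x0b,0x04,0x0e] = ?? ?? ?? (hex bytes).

MEM[0x0b,0x04,0x0e] = 01 b8 b8

  after D0: wrote 2B at 0x13 = 7914
  after D1: wrote 8B at 0x0f = 9167b801f8f761b1
  after D2: wrote 6B at 0x07 = 2b9167b801f8
  after D3: wrote 2B at 0x0d = 67b8
  after D4: wrote 2B at 0x10 = 01f8
query mem[0x0b]=0x01, mem[0x04]=0xb8, mem[0x0e]=0xb8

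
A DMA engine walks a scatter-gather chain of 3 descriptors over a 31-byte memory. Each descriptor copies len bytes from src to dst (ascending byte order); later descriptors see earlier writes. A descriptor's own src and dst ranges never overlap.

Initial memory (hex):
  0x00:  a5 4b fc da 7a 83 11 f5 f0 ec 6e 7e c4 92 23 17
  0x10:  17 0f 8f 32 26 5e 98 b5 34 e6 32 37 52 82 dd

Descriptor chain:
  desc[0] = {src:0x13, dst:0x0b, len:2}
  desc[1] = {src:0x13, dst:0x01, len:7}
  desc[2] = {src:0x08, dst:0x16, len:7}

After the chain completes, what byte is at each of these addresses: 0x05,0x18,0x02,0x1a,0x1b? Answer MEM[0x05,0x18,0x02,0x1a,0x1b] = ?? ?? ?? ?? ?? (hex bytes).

  after D0: wrote 2B at 0x0b = 3226
  after D1: wrote 7B at 0x01 = 32265e98b534e6
  after D2: wrote 7B at 0x16 = f0ec6e32269223
query mem[0x05]=0xb5, mem[0x18]=0x6e, mem[0x02]=0x26, mem[0x1a]=0x26, mem[0x1b]=0x92

MEM[0x05,0x18,0x02,0x1a,0x1b] = b5 6e 26 26 92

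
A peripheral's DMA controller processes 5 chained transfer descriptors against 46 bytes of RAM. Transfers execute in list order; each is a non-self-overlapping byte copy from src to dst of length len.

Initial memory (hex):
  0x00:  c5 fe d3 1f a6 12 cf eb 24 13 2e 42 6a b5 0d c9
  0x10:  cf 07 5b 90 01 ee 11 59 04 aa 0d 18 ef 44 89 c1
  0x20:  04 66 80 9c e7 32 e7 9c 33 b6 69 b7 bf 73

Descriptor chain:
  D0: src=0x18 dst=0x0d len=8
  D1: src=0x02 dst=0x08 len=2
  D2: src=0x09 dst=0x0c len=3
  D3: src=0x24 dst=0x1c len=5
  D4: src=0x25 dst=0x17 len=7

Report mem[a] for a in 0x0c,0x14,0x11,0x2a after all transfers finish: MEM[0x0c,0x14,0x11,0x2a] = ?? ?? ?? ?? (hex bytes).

#0 dst[0x0d+8] := {0x04,0xaa,0x0d,0x18,0xef,0x44,0x89,0xc1}
#1 dst[0x08+2] := {0xd3,0x1f}
#2 dst[0x0c+3] := {0x1f,0x2e,0x42}
#3 dst[0x1c+5] := {0xe7,0x32,0xe7,0x9c,0x33}
#4 dst[0x17+7] := {0x32,0xe7,0x9c,0x33,0xb6,0x69,0xb7}
query mem[0x0c]=0x1f, mem[0x14]=0xc1, mem[0x11]=0xef, mem[0x2a]=0x69

MEM[0x0c,0x14,0x11,0x2a] = 1f c1 ef 69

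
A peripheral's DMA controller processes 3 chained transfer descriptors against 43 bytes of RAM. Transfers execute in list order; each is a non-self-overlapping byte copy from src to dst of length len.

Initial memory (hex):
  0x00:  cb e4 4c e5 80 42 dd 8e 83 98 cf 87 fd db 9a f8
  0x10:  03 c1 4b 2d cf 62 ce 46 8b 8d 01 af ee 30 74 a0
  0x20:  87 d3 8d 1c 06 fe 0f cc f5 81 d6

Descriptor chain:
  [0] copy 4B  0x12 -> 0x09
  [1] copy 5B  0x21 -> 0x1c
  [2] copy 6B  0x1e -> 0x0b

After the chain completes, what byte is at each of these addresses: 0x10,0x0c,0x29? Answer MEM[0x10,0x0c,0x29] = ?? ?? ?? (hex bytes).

[0] 0x12->0x09 len=4 : 4b 2d cf 62
[1] 0x21->0x1c len=5 : d3 8d 1c 06 fe
[2] 0x1e->0x0b len=6 : 1c 06 fe d3 8d 1c
query mem[0x10]=0x1c, mem[0x0c]=0x06, mem[0x29]=0x81

MEM[0x10,0x0c,0x29] = 1c 06 81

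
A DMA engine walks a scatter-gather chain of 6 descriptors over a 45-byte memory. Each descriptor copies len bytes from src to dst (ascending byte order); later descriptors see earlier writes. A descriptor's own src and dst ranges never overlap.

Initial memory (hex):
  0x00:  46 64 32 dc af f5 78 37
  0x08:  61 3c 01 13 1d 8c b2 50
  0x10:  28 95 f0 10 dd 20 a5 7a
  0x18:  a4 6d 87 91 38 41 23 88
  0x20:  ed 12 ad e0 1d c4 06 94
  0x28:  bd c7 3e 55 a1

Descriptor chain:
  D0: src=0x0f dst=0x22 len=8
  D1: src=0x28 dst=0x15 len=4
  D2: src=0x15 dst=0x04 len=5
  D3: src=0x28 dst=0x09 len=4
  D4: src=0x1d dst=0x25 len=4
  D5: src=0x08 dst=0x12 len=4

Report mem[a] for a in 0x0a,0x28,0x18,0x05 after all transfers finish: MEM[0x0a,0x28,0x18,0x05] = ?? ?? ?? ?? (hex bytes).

  after D0: wrote 8B at 0x22 = 502895f010dd20a5
  after D1: wrote 4B at 0x15 = 20a53e55
  after D2: wrote 5B at 0x04 = 20a53e556d
  after D3: wrote 4B at 0x09 = 20a53e55
  after D4: wrote 4B at 0x25 = 412388ed
  after D5: wrote 4B at 0x12 = 6d20a53e
query mem[0x0a]=0xa5, mem[0x28]=0xed, mem[0x18]=0x55, mem[0x05]=0xa5

MEM[0x0a,0x28,0x18,0x05] = a5 ed 55 a5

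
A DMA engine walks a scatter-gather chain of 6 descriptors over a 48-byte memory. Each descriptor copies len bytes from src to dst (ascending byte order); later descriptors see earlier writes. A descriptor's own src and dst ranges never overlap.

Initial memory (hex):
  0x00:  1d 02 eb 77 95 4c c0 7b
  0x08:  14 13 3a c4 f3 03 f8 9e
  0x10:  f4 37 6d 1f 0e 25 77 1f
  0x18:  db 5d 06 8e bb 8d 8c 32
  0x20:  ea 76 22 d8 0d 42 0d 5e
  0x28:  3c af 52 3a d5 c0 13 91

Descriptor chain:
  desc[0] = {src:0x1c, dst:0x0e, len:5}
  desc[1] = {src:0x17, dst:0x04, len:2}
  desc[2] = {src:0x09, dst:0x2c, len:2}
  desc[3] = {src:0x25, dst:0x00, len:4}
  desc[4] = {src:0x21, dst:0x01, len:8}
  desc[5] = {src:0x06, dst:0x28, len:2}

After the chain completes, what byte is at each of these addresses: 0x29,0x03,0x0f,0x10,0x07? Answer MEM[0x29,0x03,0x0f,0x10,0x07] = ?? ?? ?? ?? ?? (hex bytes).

MEM[0x29,0x03,0x0f,0x10,0x07] = 5e d8 8d 8c 5e

[0] 0x1c->0x0e len=5 : bb 8d 8c 32 ea
[1] 0x17->0x04 len=2 : 1f db
[2] 0x09->0x2c len=2 : 13 3a
[3] 0x25->0x00 len=4 : 42 0d 5e 3c
[4] 0x21->0x01 len=8 : 76 22 d8 0d 42 0d 5e 3c
[5] 0x06->0x28 len=2 : 0d 5e
query mem[0x29]=0x5e, mem[0x03]=0xd8, mem[0x0f]=0x8d, mem[0x10]=0x8c, mem[0x07]=0x5e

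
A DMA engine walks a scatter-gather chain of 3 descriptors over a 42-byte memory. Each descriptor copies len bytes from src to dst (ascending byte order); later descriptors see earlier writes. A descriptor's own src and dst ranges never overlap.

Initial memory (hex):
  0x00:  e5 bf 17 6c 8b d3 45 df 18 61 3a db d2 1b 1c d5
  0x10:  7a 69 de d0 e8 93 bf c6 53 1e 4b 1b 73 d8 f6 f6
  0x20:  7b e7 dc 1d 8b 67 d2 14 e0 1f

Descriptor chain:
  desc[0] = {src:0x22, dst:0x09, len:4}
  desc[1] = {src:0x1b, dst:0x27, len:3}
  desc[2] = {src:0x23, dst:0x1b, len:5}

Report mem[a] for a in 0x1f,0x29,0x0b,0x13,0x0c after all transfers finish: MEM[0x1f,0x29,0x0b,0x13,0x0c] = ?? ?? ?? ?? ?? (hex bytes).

#0 dst[0x09+4] := {0xdc,0x1d,0x8b,0x67}
#1 dst[0x27+3] := {0x1b,0x73,0xd8}
#2 dst[0x1b+5] := {0x1d,0x8b,0x67,0xd2,0x1b}
query mem[0x1f]=0x1b, mem[0x29]=0xd8, mem[0x0b]=0x8b, mem[0x13]=0xd0, mem[0x0c]=0x67

MEM[0x1f,0x29,0x0b,0x13,0x0c] = 1b d8 8b d0 67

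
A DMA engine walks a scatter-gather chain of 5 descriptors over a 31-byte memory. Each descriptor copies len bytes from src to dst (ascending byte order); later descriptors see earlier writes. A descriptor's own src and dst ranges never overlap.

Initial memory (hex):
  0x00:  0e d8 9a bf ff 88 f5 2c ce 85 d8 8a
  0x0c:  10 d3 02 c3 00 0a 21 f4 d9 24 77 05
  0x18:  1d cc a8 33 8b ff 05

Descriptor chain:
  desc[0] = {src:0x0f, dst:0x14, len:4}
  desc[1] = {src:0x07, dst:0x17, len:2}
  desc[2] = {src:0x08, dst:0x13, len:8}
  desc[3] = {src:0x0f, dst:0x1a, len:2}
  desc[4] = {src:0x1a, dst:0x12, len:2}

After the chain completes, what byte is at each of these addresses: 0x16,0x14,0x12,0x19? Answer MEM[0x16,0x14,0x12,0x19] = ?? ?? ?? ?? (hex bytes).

MEM[0x16,0x14,0x12,0x19] = 8a 85 c3 02

[0] 0x0f->0x14 len=4 : c3 00 0a 21
[1] 0x07->0x17 len=2 : 2c ce
[2] 0x08->0x13 len=8 : ce 85 d8 8a 10 d3 02 c3
[3] 0x0f->0x1a len=2 : c3 00
[4] 0x1a->0x12 len=2 : c3 00
query mem[0x16]=0x8a, mem[0x14]=0x85, mem[0x12]=0xc3, mem[0x19]=0x02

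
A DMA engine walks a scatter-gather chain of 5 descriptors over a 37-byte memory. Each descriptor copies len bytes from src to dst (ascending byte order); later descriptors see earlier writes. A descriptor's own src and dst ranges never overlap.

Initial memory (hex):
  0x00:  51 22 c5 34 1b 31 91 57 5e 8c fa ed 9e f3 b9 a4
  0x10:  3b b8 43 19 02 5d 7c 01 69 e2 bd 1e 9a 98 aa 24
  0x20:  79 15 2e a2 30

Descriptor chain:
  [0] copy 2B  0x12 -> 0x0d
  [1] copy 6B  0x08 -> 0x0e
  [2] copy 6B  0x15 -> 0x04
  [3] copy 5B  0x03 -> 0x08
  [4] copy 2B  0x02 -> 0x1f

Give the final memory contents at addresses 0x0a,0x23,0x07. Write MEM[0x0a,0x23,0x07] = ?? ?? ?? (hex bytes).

#0 dst[0x0d+2] := {0x43,0x19}
#1 dst[0x0e+6] := {0x5e,0x8c,0xfa,0xed,0x9e,0x43}
#2 dst[0x04+6] := {0x5d,0x7c,0x01,0x69,0xe2,0xbd}
#3 dst[0x08+5] := {0x34,0x5d,0x7c,0x01,0x69}
#4 dst[0x1f+2] := {0xc5,0x34}
query mem[0x0a]=0x7c, mem[0x23]=0xa2, mem[0x07]=0x69

MEM[0x0a,0x23,0x07] = 7c a2 69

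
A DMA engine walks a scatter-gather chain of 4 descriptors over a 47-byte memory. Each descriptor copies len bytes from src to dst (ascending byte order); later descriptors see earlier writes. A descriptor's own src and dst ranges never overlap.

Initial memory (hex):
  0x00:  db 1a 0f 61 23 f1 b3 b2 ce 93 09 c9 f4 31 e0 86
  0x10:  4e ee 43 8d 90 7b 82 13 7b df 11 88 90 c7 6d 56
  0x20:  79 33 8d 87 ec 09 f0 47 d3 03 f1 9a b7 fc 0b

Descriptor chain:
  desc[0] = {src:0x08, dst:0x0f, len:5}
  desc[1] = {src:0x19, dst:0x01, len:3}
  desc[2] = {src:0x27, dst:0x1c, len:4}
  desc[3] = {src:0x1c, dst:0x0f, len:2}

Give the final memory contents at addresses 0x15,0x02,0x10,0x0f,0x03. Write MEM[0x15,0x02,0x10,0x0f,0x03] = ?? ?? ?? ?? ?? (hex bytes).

[0] 0x08->0x0f len=5 : ce 93 09 c9 f4
[1] 0x19->0x01 len=3 : df 11 88
[2] 0x27->0x1c len=4 : 47 d3 03 f1
[3] 0x1c->0x0f len=2 : 47 d3
query mem[0x15]=0x7b, mem[0x02]=0x11, mem[0x10]=0xd3, mem[0x0f]=0x47, mem[0x03]=0x88

MEM[0x15,0x02,0x10,0x0f,0x03] = 7b 11 d3 47 88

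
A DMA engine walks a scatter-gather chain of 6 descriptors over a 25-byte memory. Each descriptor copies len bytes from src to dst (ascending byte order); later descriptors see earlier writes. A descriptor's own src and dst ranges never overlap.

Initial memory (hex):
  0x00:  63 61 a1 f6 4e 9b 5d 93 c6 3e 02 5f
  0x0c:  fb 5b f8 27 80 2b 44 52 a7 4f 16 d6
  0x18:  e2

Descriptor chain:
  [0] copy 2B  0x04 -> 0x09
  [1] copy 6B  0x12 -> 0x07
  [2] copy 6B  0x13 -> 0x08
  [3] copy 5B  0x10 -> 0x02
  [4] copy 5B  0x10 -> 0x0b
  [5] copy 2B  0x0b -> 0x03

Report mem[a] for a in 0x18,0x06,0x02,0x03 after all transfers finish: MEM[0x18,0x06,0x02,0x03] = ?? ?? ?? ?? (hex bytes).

#0 dst[0x09+2] := {0x4e,0x9b}
#1 dst[0x07+6] := {0x44,0x52,0xa7,0x4f,0x16,0xd6}
#2 dst[0x08+6] := {0x52,0xa7,0x4f,0x16,0xd6,0xe2}
#3 dst[0x02+5] := {0x80,0x2b,0x44,0x52,0xa7}
#4 dst[0x0b+5] := {0x80,0x2b,0x44,0x52,0xa7}
#5 dst[0x03+2] := {0x80,0x2b}
query mem[0x18]=0xe2, mem[0x06]=0xa7, mem[0x02]=0x80, mem[0x03]=0x80

MEM[0x18,0x06,0x02,0x03] = e2 a7 80 80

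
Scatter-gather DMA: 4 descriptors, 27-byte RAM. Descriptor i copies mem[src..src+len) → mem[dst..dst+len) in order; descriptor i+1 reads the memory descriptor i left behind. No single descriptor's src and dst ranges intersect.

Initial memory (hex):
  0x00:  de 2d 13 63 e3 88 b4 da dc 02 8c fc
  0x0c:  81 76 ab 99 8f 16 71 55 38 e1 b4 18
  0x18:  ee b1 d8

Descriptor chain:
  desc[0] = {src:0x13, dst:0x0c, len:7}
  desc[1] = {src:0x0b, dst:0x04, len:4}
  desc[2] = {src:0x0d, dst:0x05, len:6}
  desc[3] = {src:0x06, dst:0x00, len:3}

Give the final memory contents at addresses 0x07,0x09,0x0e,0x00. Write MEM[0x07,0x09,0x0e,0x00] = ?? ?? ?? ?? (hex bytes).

[0] 0x13->0x0c len=7 : 55 38 e1 b4 18 ee b1
[1] 0x0b->0x04 len=4 : fc 55 38 e1
[2] 0x0d->0x05 len=6 : 38 e1 b4 18 ee b1
[3] 0x06->0x00 len=3 : e1 b4 18
query mem[0x07]=0xb4, mem[0x09]=0xee, mem[0x0e]=0xe1, mem[0x00]=0xe1

MEM[0x07,0x09,0x0e,0x00] = b4 ee e1 e1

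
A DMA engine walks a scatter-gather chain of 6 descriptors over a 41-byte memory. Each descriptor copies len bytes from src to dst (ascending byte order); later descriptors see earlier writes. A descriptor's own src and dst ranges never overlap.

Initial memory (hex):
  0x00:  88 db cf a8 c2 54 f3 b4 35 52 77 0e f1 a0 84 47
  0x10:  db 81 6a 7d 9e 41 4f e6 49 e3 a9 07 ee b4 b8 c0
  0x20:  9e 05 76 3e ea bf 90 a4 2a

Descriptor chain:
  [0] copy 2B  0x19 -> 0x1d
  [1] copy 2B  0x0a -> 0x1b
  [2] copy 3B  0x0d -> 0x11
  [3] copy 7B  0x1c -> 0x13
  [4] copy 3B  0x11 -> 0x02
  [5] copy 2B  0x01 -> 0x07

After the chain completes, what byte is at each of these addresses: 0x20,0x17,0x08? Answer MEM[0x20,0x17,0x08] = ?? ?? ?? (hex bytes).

  after D0: wrote 2B at 0x1d = e3a9
  after D1: wrote 2B at 0x1b = 770e
  after D2: wrote 3B at 0x11 = a08447
  after D3: wrote 7B at 0x13 = 0ee3a9c09e0576
  after D4: wrote 3B at 0x02 = a0840e
  after D5: wrote 2B at 0x07 = dba0
query mem[0x20]=0x9e, mem[0x17]=0x9e, mem[0x08]=0xa0

MEM[0x20,0x17,0x08] = 9e 9e a0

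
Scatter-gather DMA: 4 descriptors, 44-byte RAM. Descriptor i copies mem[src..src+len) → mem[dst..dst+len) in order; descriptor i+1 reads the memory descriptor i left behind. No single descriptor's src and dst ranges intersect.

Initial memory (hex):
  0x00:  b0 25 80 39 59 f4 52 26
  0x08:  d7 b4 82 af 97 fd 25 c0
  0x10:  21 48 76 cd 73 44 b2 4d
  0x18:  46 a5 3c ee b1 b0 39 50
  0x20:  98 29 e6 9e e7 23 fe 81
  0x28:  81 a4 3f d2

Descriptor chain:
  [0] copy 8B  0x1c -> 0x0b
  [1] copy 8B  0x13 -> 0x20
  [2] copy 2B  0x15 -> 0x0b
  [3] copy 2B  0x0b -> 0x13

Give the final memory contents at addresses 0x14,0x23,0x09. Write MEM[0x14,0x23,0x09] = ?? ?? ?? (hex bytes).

MEM[0x14,0x23,0x09] = b2 b2 b4

#0 dst[0x0b+8] := {0xb1,0xb0,0x39,0x50,0x98,0x29,0xe6,0x9e}
#1 dst[0x20+8] := {0xcd,0x73,0x44,0xb2,0x4d,0x46,0xa5,0x3c}
#2 dst[0x0b+2] := {0x44,0xb2}
#3 dst[0x13+2] := {0x44,0xb2}
query mem[0x14]=0xb2, mem[0x23]=0xb2, mem[0x09]=0xb4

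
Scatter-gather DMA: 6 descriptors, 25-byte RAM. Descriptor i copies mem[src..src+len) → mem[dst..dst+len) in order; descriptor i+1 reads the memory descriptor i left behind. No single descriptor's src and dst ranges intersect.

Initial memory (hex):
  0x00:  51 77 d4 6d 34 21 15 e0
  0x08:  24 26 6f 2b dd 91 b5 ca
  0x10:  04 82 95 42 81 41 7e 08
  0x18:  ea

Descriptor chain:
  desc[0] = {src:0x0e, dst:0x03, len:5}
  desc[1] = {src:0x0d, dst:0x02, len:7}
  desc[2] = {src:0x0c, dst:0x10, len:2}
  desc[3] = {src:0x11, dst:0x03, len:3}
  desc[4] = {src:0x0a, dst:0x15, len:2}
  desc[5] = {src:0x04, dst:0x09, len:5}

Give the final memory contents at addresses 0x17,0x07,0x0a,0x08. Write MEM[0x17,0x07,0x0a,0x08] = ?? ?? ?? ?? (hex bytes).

#0 dst[0x03+5] := {0xb5,0xca,0x04,0x82,0x95}
#1 dst[0x02+7] := {0x91,0xb5,0xca,0x04,0x82,0x95,0x42}
#2 dst[0x10+2] := {0xdd,0x91}
#3 dst[0x03+3] := {0x91,0x95,0x42}
#4 dst[0x15+2] := {0x6f,0x2b}
#5 dst[0x09+5] := {0x95,0x42,0x82,0x95,0x42}
query mem[0x17]=0x08, mem[0x07]=0x95, mem[0x0a]=0x42, mem[0x08]=0x42

MEM[0x17,0x07,0x0a,0x08] = 08 95 42 42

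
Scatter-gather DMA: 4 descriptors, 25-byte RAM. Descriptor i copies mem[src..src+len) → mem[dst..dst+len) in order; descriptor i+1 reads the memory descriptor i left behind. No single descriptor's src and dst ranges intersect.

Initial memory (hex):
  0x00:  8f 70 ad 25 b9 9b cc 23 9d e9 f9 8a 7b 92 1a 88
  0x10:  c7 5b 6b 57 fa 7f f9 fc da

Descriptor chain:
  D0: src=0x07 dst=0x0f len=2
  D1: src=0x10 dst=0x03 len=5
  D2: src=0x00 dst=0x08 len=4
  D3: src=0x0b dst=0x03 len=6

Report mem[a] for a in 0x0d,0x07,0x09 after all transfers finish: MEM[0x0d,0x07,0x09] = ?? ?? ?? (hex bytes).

D0: mem[0x0f..0x10] <- [23 9d]
D1: mem[0x03..0x07] <- [9d 5b 6b 57 fa]
D2: mem[0x08..0x0b] <- [8f 70 ad 9d]
D3: mem[0x03..0x08] <- [9d 7b 92 1a 23 9d]
query mem[0x0d]=0x92, mem[0x07]=0x23, mem[0x09]=0x70

MEM[0x0d,0x07,0x09] = 92 23 70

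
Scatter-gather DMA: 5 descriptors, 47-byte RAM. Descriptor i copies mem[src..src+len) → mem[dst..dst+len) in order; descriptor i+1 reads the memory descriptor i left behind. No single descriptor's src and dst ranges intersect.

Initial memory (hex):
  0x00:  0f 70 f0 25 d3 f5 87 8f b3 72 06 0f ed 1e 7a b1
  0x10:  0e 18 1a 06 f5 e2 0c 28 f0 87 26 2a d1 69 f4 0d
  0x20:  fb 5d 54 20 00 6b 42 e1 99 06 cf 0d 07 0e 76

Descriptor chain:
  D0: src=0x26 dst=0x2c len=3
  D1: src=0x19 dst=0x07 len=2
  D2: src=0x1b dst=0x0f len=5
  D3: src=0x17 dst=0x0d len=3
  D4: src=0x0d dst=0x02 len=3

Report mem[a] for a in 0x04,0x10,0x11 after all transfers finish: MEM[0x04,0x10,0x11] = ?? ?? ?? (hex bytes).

#0 dst[0x2c+3] := {0x42,0xe1,0x99}
#1 dst[0x07+2] := {0x87,0x26}
#2 dst[0x0f+5] := {0x2a,0xd1,0x69,0xf4,0x0d}
#3 dst[0x0d+3] := {0x28,0xf0,0x87}
#4 dst[0x02+3] := {0x28,0xf0,0x87}
query mem[0x04]=0x87, mem[0x10]=0xd1, mem[0x11]=0x69

MEM[0x04,0x10,0x11] = 87 d1 69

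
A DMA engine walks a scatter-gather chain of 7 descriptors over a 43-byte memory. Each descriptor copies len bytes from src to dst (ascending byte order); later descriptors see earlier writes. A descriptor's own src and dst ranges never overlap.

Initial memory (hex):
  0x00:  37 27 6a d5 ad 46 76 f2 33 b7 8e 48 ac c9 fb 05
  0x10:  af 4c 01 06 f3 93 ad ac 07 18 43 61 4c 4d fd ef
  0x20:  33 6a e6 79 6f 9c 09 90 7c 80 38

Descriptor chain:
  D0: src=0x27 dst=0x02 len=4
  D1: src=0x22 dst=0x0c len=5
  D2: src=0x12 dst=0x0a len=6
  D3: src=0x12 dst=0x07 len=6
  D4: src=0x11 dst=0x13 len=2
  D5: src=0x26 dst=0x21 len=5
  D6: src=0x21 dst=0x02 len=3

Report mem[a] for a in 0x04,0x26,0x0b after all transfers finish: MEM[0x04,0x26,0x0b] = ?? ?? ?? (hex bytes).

  after D0: wrote 4B at 0x02 = 907c8038
  after D1: wrote 5B at 0x0c = e6796f9c09
  after D2: wrote 6B at 0x0a = 0106f393adac
  after D3: wrote 6B at 0x07 = 0106f393adac
  after D4: wrote 2B at 0x13 = 4c01
  after D5: wrote 5B at 0x21 = 09907c8038
  after D6: wrote 3B at 0x02 = 09907c
query mem[0x04]=0x7c, mem[0x26]=0x09, mem[0x0b]=0xad

MEM[0x04,0x26,0x0b] = 7c 09 ad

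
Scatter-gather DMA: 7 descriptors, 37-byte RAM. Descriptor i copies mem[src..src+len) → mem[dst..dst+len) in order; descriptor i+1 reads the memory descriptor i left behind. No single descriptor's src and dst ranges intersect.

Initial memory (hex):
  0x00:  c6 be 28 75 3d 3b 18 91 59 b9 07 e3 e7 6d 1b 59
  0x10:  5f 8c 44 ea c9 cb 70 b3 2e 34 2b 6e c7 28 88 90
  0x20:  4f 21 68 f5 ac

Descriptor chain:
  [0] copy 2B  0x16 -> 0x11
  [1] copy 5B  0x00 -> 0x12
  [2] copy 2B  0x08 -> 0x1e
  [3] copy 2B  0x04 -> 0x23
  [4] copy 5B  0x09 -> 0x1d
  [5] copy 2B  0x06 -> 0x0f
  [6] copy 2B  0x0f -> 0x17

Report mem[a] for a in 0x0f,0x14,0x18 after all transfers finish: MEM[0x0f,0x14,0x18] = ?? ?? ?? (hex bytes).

MEM[0x0f,0x14,0x18] = 18 28 91

  after D0: wrote 2B at 0x11 = 70b3
  after D1: wrote 5B at 0x12 = c6be28753d
  after D2: wrote 2B at 0x1e = 59b9
  after D3: wrote 2B at 0x23 = 3d3b
  after D4: wrote 5B at 0x1d = b907e3e76d
  after D5: wrote 2B at 0x0f = 1891
  after D6: wrote 2B at 0x17 = 1891
query mem[0x0f]=0x18, mem[0x14]=0x28, mem[0x18]=0x91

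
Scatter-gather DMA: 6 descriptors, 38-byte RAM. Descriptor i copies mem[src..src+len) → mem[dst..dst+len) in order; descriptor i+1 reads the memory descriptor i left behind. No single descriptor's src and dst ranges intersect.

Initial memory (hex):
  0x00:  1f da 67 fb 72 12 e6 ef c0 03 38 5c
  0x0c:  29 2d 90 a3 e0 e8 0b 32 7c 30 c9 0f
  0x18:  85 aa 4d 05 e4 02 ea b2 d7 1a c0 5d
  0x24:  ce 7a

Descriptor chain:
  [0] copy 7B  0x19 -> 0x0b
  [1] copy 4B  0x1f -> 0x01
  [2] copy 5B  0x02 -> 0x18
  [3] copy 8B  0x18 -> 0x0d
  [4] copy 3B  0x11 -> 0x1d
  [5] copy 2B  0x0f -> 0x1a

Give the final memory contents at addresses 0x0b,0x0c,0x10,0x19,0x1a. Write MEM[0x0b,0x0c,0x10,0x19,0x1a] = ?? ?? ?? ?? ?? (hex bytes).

D0: mem[0x0b..0x11] <- [aa 4d 05 e4 02 ea b2]
D1: mem[0x01..0x04] <- [b2 d7 1a c0]
D2: mem[0x18..0x1c] <- [d7 1a c0 12 e6]
D3: mem[0x0d..0x14] <- [d7 1a c0 12 e6 02 ea b2]
D4: mem[0x1d..0x1f] <- [e6 02 ea]
D5: mem[0x1a..0x1b] <- [c0 12]
query mem[0x0b]=0xaa, mem[0x0c]=0x4d, mem[0x10]=0x12, mem[0x19]=0x1a, mem[0x1a]=0xc0

MEM[0x0b,0x0c,0x10,0x19,0x1a] = aa 4d 12 1a c0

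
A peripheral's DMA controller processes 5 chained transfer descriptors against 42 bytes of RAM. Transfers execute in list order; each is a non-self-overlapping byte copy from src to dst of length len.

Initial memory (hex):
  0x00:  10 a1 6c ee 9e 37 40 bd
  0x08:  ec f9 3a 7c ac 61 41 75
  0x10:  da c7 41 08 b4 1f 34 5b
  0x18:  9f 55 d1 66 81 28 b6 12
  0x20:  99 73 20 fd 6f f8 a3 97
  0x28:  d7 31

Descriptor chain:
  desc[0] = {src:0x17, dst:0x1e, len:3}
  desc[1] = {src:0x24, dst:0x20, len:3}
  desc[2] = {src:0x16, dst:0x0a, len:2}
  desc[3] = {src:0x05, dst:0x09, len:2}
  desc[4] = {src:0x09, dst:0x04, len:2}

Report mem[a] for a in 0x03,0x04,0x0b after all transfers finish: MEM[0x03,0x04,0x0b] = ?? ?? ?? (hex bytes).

D0: mem[0x1e..0x20] <- [5b 9f 55]
D1: mem[0x20..0x22] <- [6f f8 a3]
D2: mem[0x0a..0x0b] <- [34 5b]
D3: mem[0x09..0x0a] <- [37 40]
D4: mem[0x04..0x05] <- [37 40]
query mem[0x03]=0xee, mem[0x04]=0x37, mem[0x0b]=0x5b

MEM[0x03,0x04,0x0b] = ee 37 5b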